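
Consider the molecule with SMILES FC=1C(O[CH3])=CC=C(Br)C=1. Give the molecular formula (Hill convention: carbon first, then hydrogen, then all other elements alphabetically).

Walk through each heavy atom and fill implicit hydrogens from standard valence (C 4, N 3, O 2, S 2, halogen 1):
  atom 1: F (halogen, monovalent) → 0 H
  atom 2: C, bond orders sum to 4 (valence 4) → 0 H
  atom 3: C, bond orders sum to 4 (valence 4) → 0 H
  atom 4: O, bond orders sum to 2 (valence 2) → 0 H
  atom 5: C with explicit H count 3
  atom 6: C, bond orders sum to 3 (valence 4) → 1 H
  atom 7: C, bond orders sum to 3 (valence 4) → 1 H
  atom 8: C, bond orders sum to 4 (valence 4) → 0 H
  atom 9: Br (halogen, monovalent) → 0 H
  atom 10: C, bond orders sum to 3 (valence 4) → 1 H
Totals → C:7, H:6, Br:1, F:1, O:1.
In Hill order: C7H6BrFO.

C7H6BrFO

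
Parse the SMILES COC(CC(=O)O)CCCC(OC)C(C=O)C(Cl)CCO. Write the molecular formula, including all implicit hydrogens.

Walk through each heavy atom and fill implicit hydrogens from standard valence (C 4, N 3, O 2, S 2, halogen 1):
  atom 1: C, bond orders sum to 1 (valence 4) → 3 H
  atom 2: O, bond orders sum to 2 (valence 2) → 0 H
  atom 3: C, bond orders sum to 3 (valence 4) → 1 H
  atom 4: C, bond orders sum to 2 (valence 4) → 2 H
  atom 5: C, bond orders sum to 4 (valence 4) → 0 H
  atom 6: O, bond orders sum to 2 (valence 2) → 0 H
  atom 7: O, bond orders sum to 1 (valence 2) → 1 H
  atom 8: C, bond orders sum to 2 (valence 4) → 2 H
  atom 9: C, bond orders sum to 2 (valence 4) → 2 H
  atom 10: C, bond orders sum to 2 (valence 4) → 2 H
  atom 11: C, bond orders sum to 3 (valence 4) → 1 H
  atom 12: O, bond orders sum to 2 (valence 2) → 0 H
  atom 13: C, bond orders sum to 1 (valence 4) → 3 H
  atom 14: C, bond orders sum to 3 (valence 4) → 1 H
  atom 15: C, bond orders sum to 3 (valence 4) → 1 H
  atom 16: O, bond orders sum to 2 (valence 2) → 0 H
  atom 17: C, bond orders sum to 3 (valence 4) → 1 H
  atom 18: Cl (halogen, monovalent) → 0 H
  atom 19: C, bond orders sum to 2 (valence 4) → 2 H
  atom 20: C, bond orders sum to 2 (valence 4) → 2 H
  atom 21: O, bond orders sum to 1 (valence 2) → 1 H
Totals → C:14, H:25, Cl:1, O:6.
In Hill order: C14H25ClO6.

C14H25ClO6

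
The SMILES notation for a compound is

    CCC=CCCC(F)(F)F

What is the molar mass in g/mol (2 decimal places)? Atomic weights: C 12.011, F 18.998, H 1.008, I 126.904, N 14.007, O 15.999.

First, the molecular formula is C7H11F3 (counting implicit H from valence).
  C: 7 × 12.011 = 84.077
  F: 3 × 18.998 = 56.994
  H: 11 × 1.008 = 11.088
Sum: 7×12.011 + 3×18.998 + 11×1.008 = 152.159 → 152.16 g/mol.

152.16 g/mol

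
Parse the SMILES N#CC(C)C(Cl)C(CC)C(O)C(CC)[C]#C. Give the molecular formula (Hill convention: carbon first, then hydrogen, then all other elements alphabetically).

C13H20ClNO

Walk through each heavy atom and fill implicit hydrogens from standard valence (C 4, N 3, O 2, S 2, halogen 1):
  atom 1: N, bond orders sum to 3 (valence 3) → 0 H
  atom 2: C, bond orders sum to 4 (valence 4) → 0 H
  atom 3: C, bond orders sum to 3 (valence 4) → 1 H
  atom 4: C, bond orders sum to 1 (valence 4) → 3 H
  atom 5: C, bond orders sum to 3 (valence 4) → 1 H
  atom 6: Cl (halogen, monovalent) → 0 H
  atom 7: C, bond orders sum to 3 (valence 4) → 1 H
  atom 8: C, bond orders sum to 2 (valence 4) → 2 H
  atom 9: C, bond orders sum to 1 (valence 4) → 3 H
  atom 10: C, bond orders sum to 3 (valence 4) → 1 H
  atom 11: O, bond orders sum to 1 (valence 2) → 1 H
  atom 12: C, bond orders sum to 3 (valence 4) → 1 H
  atom 13: C, bond orders sum to 2 (valence 4) → 2 H
  atom 14: C, bond orders sum to 1 (valence 4) → 3 H
  atom 15: C with explicit H count 0
  atom 16: C, bond orders sum to 3 (valence 4) → 1 H
Totals → C:13, H:20, Cl:1, N:1, O:1.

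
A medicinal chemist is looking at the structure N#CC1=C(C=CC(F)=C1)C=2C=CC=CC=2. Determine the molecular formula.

Walk through each heavy atom and fill implicit hydrogens from standard valence (C 4, N 3, O 2, S 2, halogen 1):
  atom 1: N, bond orders sum to 3 (valence 3) → 0 H
  atom 2: C, bond orders sum to 4 (valence 4) → 0 H
  atom 3: C, bond orders sum to 4 (valence 4) → 0 H
  atom 4: C, bond orders sum to 4 (valence 4) → 0 H
  atom 5: C, bond orders sum to 3 (valence 4) → 1 H
  atom 6: C, bond orders sum to 3 (valence 4) → 1 H
  atom 7: C, bond orders sum to 4 (valence 4) → 0 H
  atom 8: F (halogen, monovalent) → 0 H
  atom 9: C, bond orders sum to 3 (valence 4) → 1 H
  atom 10: C, bond orders sum to 4 (valence 4) → 0 H
  atom 11: C, bond orders sum to 3 (valence 4) → 1 H
  atom 12: C, bond orders sum to 3 (valence 4) → 1 H
  atom 13: C, bond orders sum to 3 (valence 4) → 1 H
  atom 14: C, bond orders sum to 3 (valence 4) → 1 H
  atom 15: C, bond orders sum to 3 (valence 4) → 1 H
Totals → C:13, H:8, F:1, N:1.

C13H8FN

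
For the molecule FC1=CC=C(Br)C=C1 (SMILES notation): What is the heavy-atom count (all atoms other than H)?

Every atom symbol written in the SMILES (organic subset) is one heavy atom; implicit H are not written.
Heavy atoms by element → Br:1, C:6, F:1.
Total: 8.

8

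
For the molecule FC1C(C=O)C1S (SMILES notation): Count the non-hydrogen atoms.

7

Every atom symbol written in the SMILES (organic subset) is one heavy atom; implicit H are not written.
Heavy atoms by element → C:4, F:1, O:1, S:1.
Total: 7.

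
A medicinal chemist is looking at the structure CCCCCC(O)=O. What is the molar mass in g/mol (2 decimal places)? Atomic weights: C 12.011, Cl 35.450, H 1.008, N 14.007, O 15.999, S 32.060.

First, the molecular formula is C6H12O2 (counting implicit H from valence).
  C: 6 × 12.011 = 72.066
  H: 12 × 1.008 = 12.096
  O: 2 × 15.999 = 31.998
Sum: 6×12.011 + 12×1.008 + 2×15.999 = 116.160 → 116.16 g/mol.

116.16 g/mol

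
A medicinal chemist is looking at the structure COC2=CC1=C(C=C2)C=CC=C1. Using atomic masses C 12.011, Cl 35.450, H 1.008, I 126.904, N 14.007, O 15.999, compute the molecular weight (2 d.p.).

First, the molecular formula is C11H10O (counting implicit H from valence).
  C: 11 × 12.011 = 132.121
  H: 10 × 1.008 = 10.080
  O: 1 × 15.999 = 15.999
Sum: 11×12.011 + 10×1.008 + 1×15.999 = 158.200 → 158.20 g/mol.

158.20 g/mol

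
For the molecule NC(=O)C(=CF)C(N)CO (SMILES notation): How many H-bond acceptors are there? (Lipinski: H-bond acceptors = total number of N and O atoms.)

N atoms: 2; O atoms: 2.
Lipinski HBA = 2 + 2 = 4.

4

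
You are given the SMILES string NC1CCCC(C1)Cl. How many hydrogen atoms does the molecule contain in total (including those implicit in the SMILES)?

12

Walk through each heavy atom and fill implicit hydrogens from standard valence (C 4, N 3, O 2, S 2, halogen 1):
  atom 1: N, bond orders sum to 1 (valence 3) → 2 H
  atom 2: C, bond orders sum to 3 (valence 4) → 1 H
  atom 3: C, bond orders sum to 2 (valence 4) → 2 H
  atom 4: C, bond orders sum to 2 (valence 4) → 2 H
  atom 5: C, bond orders sum to 2 (valence 4) → 2 H
  atom 6: C, bond orders sum to 3 (valence 4) → 1 H
  atom 7: C, bond orders sum to 2 (valence 4) → 2 H
  atom 8: Cl (halogen, monovalent) → 0 H
Total hydrogens: 12.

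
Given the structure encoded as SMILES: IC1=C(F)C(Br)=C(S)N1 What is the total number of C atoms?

Count every carbon token in the SMILES (each C, including those in ring-closure positions and inside branches).
Carbon count: 4.

4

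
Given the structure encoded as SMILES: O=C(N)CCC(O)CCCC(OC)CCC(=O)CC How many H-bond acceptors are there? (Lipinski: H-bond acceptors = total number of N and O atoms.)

N atoms: 1; O atoms: 4.
Lipinski HBA = 1 + 4 = 5.

5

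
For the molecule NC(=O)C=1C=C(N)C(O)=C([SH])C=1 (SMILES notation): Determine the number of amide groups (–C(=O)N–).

1

The amide motif appears at heavy-atom position 2 in the SMILES.
Other groups present: 1 hydroxyl, 1 primary amine, 1 thiol.
Amide count: 1.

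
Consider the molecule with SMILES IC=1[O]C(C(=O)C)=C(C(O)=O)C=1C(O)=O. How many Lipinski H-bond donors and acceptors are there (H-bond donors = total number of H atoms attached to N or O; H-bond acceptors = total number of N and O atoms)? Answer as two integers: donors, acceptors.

2, 6

Donors: find every N or O and count the H atoms it carries.
  atom 3 (O): bond orders sum to 2 → 0 H
  atom 6 (O): bond orders sum to 2 → 0 H
  atom 10 (O): bond orders sum to 1 → 1 H
  atom 11 (O): bond orders sum to 2 → 0 H
  atom 14 (O): bond orders sum to 1 → 1 H
  atom 15 (O): bond orders sum to 2 → 0 H
Lipinski HBD = 2.
Acceptors: N atoms = 0, O atoms = 6 → HBA = 6.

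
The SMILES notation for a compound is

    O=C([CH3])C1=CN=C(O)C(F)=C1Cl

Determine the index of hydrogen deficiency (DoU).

5

Molecular formula: C7H5ClFNO2.
DoU = (2C + 2 + N − H − X) / 2, where X is the halogen count and O/S are ignored.
    = (2·7 + 2 + 1 − 5 − 2) / 2 = 10 / 2 = 5.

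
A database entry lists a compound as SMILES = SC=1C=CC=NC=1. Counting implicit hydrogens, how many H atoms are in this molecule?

5

Walk through each heavy atom and fill implicit hydrogens from standard valence (C 4, N 3, O 2, S 2, halogen 1):
  atom 1: S, bond orders sum to 1 (valence 2) → 1 H
  atom 2: C, bond orders sum to 4 (valence 4) → 0 H
  atom 3: C, bond orders sum to 3 (valence 4) → 1 H
  atom 4: C, bond orders sum to 3 (valence 4) → 1 H
  atom 5: C, bond orders sum to 3 (valence 4) → 1 H
  atom 6: N, bond orders sum to 3 (valence 3) → 0 H
  atom 7: C, bond orders sum to 3 (valence 4) → 1 H
Total hydrogens: 5.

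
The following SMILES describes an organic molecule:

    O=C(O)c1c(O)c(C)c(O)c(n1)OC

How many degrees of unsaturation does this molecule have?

Molecular formula: C8H9NO5.
DoU = (2C + 2 + N − H − X) / 2, where X is the halogen count and O/S are ignored.
    = (2·8 + 2 + 1 − 9 − 0) / 2 = 10 / 2 = 5.

5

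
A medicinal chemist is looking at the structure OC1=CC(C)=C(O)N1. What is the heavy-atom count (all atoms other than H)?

Every atom symbol written in the SMILES (organic subset) is one heavy atom; implicit H are not written.
Heavy atoms by element → C:5, N:1, O:2.
Total: 8.

8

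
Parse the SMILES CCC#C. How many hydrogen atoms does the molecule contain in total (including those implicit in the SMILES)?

Walk through each heavy atom and fill implicit hydrogens from standard valence (C 4, N 3, O 2, S 2, halogen 1):
  atom 1: C, bond orders sum to 1 (valence 4) → 3 H
  atom 2: C, bond orders sum to 2 (valence 4) → 2 H
  atom 3: C, bond orders sum to 4 (valence 4) → 0 H
  atom 4: C, bond orders sum to 3 (valence 4) → 1 H
Total hydrogens: 6.

6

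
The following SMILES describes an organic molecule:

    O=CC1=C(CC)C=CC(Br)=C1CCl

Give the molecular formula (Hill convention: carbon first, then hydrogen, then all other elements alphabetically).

C10H10BrClO

Walk through each heavy atom and fill implicit hydrogens from standard valence (C 4, N 3, O 2, S 2, halogen 1):
  atom 1: O, bond orders sum to 2 (valence 2) → 0 H
  atom 2: C, bond orders sum to 3 (valence 4) → 1 H
  atom 3: C, bond orders sum to 4 (valence 4) → 0 H
  atom 4: C, bond orders sum to 4 (valence 4) → 0 H
  atom 5: C, bond orders sum to 2 (valence 4) → 2 H
  atom 6: C, bond orders sum to 1 (valence 4) → 3 H
  atom 7: C, bond orders sum to 3 (valence 4) → 1 H
  atom 8: C, bond orders sum to 3 (valence 4) → 1 H
  atom 9: C, bond orders sum to 4 (valence 4) → 0 H
  atom 10: Br (halogen, monovalent) → 0 H
  atom 11: C, bond orders sum to 4 (valence 4) → 0 H
  atom 12: C, bond orders sum to 2 (valence 4) → 2 H
  atom 13: Cl (halogen, monovalent) → 0 H
Totals → C:10, H:10, Br:1, Cl:1, O:1.
In Hill order: C10H10BrClO.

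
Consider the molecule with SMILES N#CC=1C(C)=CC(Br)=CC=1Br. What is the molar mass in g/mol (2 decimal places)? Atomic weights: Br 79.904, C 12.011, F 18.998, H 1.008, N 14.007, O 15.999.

274.94 g/mol

First, the molecular formula is C8H5Br2N (counting implicit H from valence).
  Br: 2 × 79.904 = 159.808
  C: 8 × 12.011 = 96.088
  H: 5 × 1.008 = 5.040
  N: 1 × 14.007 = 14.007
Sum: 2×79.904 + 8×12.011 + 5×1.008 + 1×14.007 = 274.943 → 274.94 g/mol.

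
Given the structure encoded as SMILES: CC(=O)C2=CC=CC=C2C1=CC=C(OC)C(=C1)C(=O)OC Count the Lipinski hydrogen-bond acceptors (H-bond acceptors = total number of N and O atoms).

4

N atoms: 0; O atoms: 4.
Lipinski HBA = 0 + 4 = 4.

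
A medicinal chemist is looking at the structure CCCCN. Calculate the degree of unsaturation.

Molecular formula: C4H11N.
DoU = (2C + 2 + N − H − X) / 2, where X is the halogen count and O/S are ignored.
    = (2·4 + 2 + 1 − 11 − 0) / 2 = 0 / 2 = 0.

0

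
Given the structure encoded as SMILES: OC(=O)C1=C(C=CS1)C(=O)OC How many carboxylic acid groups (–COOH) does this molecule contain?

1

The carboxylic acid motif appears at heavy-atom position 2 in the SMILES.
Other groups present: 1 ester.
Carboxylic acid count: 1.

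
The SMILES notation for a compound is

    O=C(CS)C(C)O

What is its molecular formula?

Walk through each heavy atom and fill implicit hydrogens from standard valence (C 4, N 3, O 2, S 2, halogen 1):
  atom 1: O, bond orders sum to 2 (valence 2) → 0 H
  atom 2: C, bond orders sum to 4 (valence 4) → 0 H
  atom 3: C, bond orders sum to 2 (valence 4) → 2 H
  atom 4: S, bond orders sum to 1 (valence 2) → 1 H
  atom 5: C, bond orders sum to 3 (valence 4) → 1 H
  atom 6: C, bond orders sum to 1 (valence 4) → 3 H
  atom 7: O, bond orders sum to 1 (valence 2) → 1 H
Totals → C:4, H:8, O:2, S:1.

C4H8O2S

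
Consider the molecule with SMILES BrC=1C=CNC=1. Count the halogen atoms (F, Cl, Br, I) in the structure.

Halogen atoms appear at heavy-atom position 1 (1×Br).
Halogen count: 1.

1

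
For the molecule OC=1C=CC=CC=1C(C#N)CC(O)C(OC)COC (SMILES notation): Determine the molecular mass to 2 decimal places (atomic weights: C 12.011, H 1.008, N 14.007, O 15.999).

265.31 g/mol

First, the molecular formula is C14H19NO4 (counting implicit H from valence).
  C: 14 × 12.011 = 168.154
  H: 19 × 1.008 = 19.152
  N: 1 × 14.007 = 14.007
  O: 4 × 15.999 = 63.996
Sum: 14×12.011 + 19×1.008 + 1×14.007 + 4×15.999 = 265.309 → 265.31 g/mol.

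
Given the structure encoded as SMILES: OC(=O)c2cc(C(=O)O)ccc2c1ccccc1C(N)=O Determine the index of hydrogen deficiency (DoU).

Molecular formula: C15H11NO5.
DoU = (2C + 2 + N − H − X) / 2, where X is the halogen count and O/S are ignored.
    = (2·15 + 2 + 1 − 11 − 0) / 2 = 22 / 2 = 11.

11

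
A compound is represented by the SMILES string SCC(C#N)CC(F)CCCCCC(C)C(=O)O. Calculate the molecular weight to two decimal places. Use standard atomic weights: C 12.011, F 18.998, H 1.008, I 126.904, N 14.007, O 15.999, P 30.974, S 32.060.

275.38 g/mol

First, the molecular formula is C13H22FNO2S (counting implicit H from valence).
  C: 13 × 12.011 = 156.143
  F: 1 × 18.998 = 18.998
  H: 22 × 1.008 = 22.176
  N: 1 × 14.007 = 14.007
  O: 2 × 15.999 = 31.998
  S: 1 × 32.060 = 32.060
Sum: 13×12.011 + 1×18.998 + 22×1.008 + 1×14.007 + 2×15.999 + 1×32.060 = 275.382 → 275.38 g/mol.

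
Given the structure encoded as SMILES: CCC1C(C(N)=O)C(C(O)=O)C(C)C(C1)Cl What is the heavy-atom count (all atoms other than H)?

Every atom symbol written in the SMILES (organic subset) is one heavy atom; implicit H are not written.
Heavy atoms by element → C:11, Cl:1, N:1, O:3.
Total: 16.

16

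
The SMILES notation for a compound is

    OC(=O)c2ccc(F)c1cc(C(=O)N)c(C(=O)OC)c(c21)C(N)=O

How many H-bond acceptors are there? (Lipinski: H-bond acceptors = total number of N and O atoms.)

8

N atoms: 2; O atoms: 6.
Lipinski HBA = 2 + 6 = 8.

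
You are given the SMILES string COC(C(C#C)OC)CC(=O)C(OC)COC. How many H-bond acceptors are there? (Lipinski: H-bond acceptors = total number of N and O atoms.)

5

N atoms: 0; O atoms: 5.
Lipinski HBA = 0 + 5 = 5.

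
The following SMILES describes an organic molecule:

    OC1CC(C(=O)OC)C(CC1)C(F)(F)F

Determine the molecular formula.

Walk through each heavy atom and fill implicit hydrogens from standard valence (C 4, N 3, O 2, S 2, halogen 1):
  atom 1: O, bond orders sum to 1 (valence 2) → 1 H
  atom 2: C, bond orders sum to 3 (valence 4) → 1 H
  atom 3: C, bond orders sum to 2 (valence 4) → 2 H
  atom 4: C, bond orders sum to 3 (valence 4) → 1 H
  atom 5: C, bond orders sum to 4 (valence 4) → 0 H
  atom 6: O, bond orders sum to 2 (valence 2) → 0 H
  atom 7: O, bond orders sum to 2 (valence 2) → 0 H
  atom 8: C, bond orders sum to 1 (valence 4) → 3 H
  atom 9: C, bond orders sum to 3 (valence 4) → 1 H
  atom 10: C, bond orders sum to 2 (valence 4) → 2 H
  atom 11: C, bond orders sum to 2 (valence 4) → 2 H
  atom 12: C, bond orders sum to 4 (valence 4) → 0 H
  atom 13: F (halogen, monovalent) → 0 H
  atom 14: F (halogen, monovalent) → 0 H
  atom 15: F (halogen, monovalent) → 0 H
Totals → C:9, H:13, F:3, O:3.
In Hill order: C9H13F3O3.

C9H13F3O3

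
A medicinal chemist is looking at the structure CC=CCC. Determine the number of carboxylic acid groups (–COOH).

Scan the SMILES for the carboxylic acid motif — none present.
Groups that are present: 1 alkene.

0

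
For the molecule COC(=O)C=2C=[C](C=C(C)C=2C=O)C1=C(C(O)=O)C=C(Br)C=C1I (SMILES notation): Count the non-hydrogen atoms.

Every atom symbol written in the SMILES (organic subset) is one heavy atom; implicit H are not written.
Heavy atoms by element → Br:1, C:17, I:1, O:5.
Total: 24.

24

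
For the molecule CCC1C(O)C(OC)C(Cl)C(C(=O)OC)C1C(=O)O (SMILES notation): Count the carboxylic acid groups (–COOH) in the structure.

1

The carboxylic acid motif appears at heavy-atom position 17 in the SMILES.
Other groups present: 1 ester, 1 ether, 1 hydroxyl.
Carboxylic acid count: 1.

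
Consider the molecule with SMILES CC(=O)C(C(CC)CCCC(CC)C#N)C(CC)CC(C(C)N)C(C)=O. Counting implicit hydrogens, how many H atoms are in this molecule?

40

Walk through each heavy atom and fill implicit hydrogens from standard valence (C 4, N 3, O 2, S 2, halogen 1):
  atom 1: C, bond orders sum to 1 (valence 4) → 3 H
  atom 2: C, bond orders sum to 4 (valence 4) → 0 H
  atom 3: O, bond orders sum to 2 (valence 2) → 0 H
  atom 4: C, bond orders sum to 3 (valence 4) → 1 H
  atom 5: C, bond orders sum to 3 (valence 4) → 1 H
  atom 6: C, bond orders sum to 2 (valence 4) → 2 H
  atom 7: C, bond orders sum to 1 (valence 4) → 3 H
  atom 8: C, bond orders sum to 2 (valence 4) → 2 H
  atom 9: C, bond orders sum to 2 (valence 4) → 2 H
  atom 10: C, bond orders sum to 2 (valence 4) → 2 H
  atom 11: C, bond orders sum to 3 (valence 4) → 1 H
  atom 12: C, bond orders sum to 2 (valence 4) → 2 H
  atom 13: C, bond orders sum to 1 (valence 4) → 3 H
  atom 14: C, bond orders sum to 4 (valence 4) → 0 H
  atom 15: N, bond orders sum to 3 (valence 3) → 0 H
  atom 16: C, bond orders sum to 3 (valence 4) → 1 H
  atom 17: C, bond orders sum to 2 (valence 4) → 2 H
  atom 18: C, bond orders sum to 1 (valence 4) → 3 H
  atom 19: C, bond orders sum to 2 (valence 4) → 2 H
  atom 20: C, bond orders sum to 3 (valence 4) → 1 H
  atom 21: C, bond orders sum to 3 (valence 4) → 1 H
  atom 22: C, bond orders sum to 1 (valence 4) → 3 H
  atom 23: N, bond orders sum to 1 (valence 3) → 2 H
  atom 24: C, bond orders sum to 4 (valence 4) → 0 H
  atom 25: C, bond orders sum to 1 (valence 4) → 3 H
  atom 26: O, bond orders sum to 2 (valence 2) → 0 H
Total hydrogens: 40.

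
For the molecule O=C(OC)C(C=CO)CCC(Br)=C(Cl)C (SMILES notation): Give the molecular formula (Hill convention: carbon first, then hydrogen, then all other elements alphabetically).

C10H14BrClO3

Walk through each heavy atom and fill implicit hydrogens from standard valence (C 4, N 3, O 2, S 2, halogen 1):
  atom 1: O, bond orders sum to 2 (valence 2) → 0 H
  atom 2: C, bond orders sum to 4 (valence 4) → 0 H
  atom 3: O, bond orders sum to 2 (valence 2) → 0 H
  atom 4: C, bond orders sum to 1 (valence 4) → 3 H
  atom 5: C, bond orders sum to 3 (valence 4) → 1 H
  atom 6: C, bond orders sum to 3 (valence 4) → 1 H
  atom 7: C, bond orders sum to 3 (valence 4) → 1 H
  atom 8: O, bond orders sum to 1 (valence 2) → 1 H
  atom 9: C, bond orders sum to 2 (valence 4) → 2 H
  atom 10: C, bond orders sum to 2 (valence 4) → 2 H
  atom 11: C, bond orders sum to 4 (valence 4) → 0 H
  atom 12: Br (halogen, monovalent) → 0 H
  atom 13: C, bond orders sum to 4 (valence 4) → 0 H
  atom 14: Cl (halogen, monovalent) → 0 H
  atom 15: C, bond orders sum to 1 (valence 4) → 3 H
Totals → C:10, H:14, Br:1, Cl:1, O:3.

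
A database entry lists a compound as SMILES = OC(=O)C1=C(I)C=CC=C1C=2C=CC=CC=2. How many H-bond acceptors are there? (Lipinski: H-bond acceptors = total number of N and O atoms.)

N atoms: 0; O atoms: 2.
Lipinski HBA = 0 + 2 = 2.

2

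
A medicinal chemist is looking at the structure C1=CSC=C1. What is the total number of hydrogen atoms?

4

Walk through each heavy atom and fill implicit hydrogens from standard valence (C 4, N 3, O 2, S 2, halogen 1):
  atom 1: C, bond orders sum to 3 (valence 4) → 1 H
  atom 2: C, bond orders sum to 3 (valence 4) → 1 H
  atom 3: S, bond orders sum to 2 (valence 2) → 0 H
  atom 4: C, bond orders sum to 3 (valence 4) → 1 H
  atom 5: C, bond orders sum to 3 (valence 4) → 1 H
Total hydrogens: 4.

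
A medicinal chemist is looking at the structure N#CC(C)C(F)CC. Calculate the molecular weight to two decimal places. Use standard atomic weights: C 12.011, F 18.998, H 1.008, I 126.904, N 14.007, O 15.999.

First, the molecular formula is C6H10FN (counting implicit H from valence).
  C: 6 × 12.011 = 72.066
  F: 1 × 18.998 = 18.998
  H: 10 × 1.008 = 10.080
  N: 1 × 14.007 = 14.007
Sum: 6×12.011 + 1×18.998 + 10×1.008 + 1×14.007 = 115.151 → 115.15 g/mol.

115.15 g/mol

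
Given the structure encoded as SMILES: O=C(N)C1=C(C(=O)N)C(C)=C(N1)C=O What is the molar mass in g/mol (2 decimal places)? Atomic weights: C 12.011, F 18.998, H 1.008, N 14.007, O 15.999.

First, the molecular formula is C8H9N3O3 (counting implicit H from valence).
  C: 8 × 12.011 = 96.088
  H: 9 × 1.008 = 9.072
  N: 3 × 14.007 = 42.021
  O: 3 × 15.999 = 47.997
Sum: 8×12.011 + 9×1.008 + 3×14.007 + 3×15.999 = 195.178 → 195.18 g/mol.

195.18 g/mol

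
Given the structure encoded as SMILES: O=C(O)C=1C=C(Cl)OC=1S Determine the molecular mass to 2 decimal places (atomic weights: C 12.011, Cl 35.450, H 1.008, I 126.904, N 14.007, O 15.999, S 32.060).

First, the molecular formula is C5H3ClO3S (counting implicit H from valence).
  C: 5 × 12.011 = 60.055
  Cl: 1 × 35.450 = 35.450
  H: 3 × 1.008 = 3.024
  O: 3 × 15.999 = 47.997
  S: 1 × 32.060 = 32.060
Sum: 5×12.011 + 1×35.450 + 3×1.008 + 3×15.999 + 1×32.060 = 178.586 → 178.59 g/mol.

178.59 g/mol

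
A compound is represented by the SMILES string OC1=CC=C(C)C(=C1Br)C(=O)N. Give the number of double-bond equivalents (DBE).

Molecular formula: C8H8BrNO2.
DoU = (2C + 2 + N − H − X) / 2, where X is the halogen count and O/S are ignored.
    = (2·8 + 2 + 1 − 8 − 1) / 2 = 10 / 2 = 5.

5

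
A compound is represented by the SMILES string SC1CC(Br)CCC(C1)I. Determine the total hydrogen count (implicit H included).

12

Walk through each heavy atom and fill implicit hydrogens from standard valence (C 4, N 3, O 2, S 2, halogen 1):
  atom 1: S, bond orders sum to 1 (valence 2) → 1 H
  atom 2: C, bond orders sum to 3 (valence 4) → 1 H
  atom 3: C, bond orders sum to 2 (valence 4) → 2 H
  atom 4: C, bond orders sum to 3 (valence 4) → 1 H
  atom 5: Br (halogen, monovalent) → 0 H
  atom 6: C, bond orders sum to 2 (valence 4) → 2 H
  atom 7: C, bond orders sum to 2 (valence 4) → 2 H
  atom 8: C, bond orders sum to 3 (valence 4) → 1 H
  atom 9: C, bond orders sum to 2 (valence 4) → 2 H
  atom 10: I (halogen, monovalent) → 0 H
Total hydrogens: 12.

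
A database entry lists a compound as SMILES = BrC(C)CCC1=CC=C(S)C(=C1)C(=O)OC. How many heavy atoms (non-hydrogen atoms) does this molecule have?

16

Every atom symbol written in the SMILES (organic subset) is one heavy atom; implicit H are not written.
Heavy atoms by element → Br:1, C:12, O:2, S:1.
Total: 16.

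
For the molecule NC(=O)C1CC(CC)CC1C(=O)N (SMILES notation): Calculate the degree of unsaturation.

Degree of unsaturation = (number of rings) + (number of π bonds).
Ring closures in the SMILES: 1.
π bonds: 2 double bonds (each 1 DoU) → 2 DoU from unsaturation.
Total DoU = 1 + 2 = 3.

3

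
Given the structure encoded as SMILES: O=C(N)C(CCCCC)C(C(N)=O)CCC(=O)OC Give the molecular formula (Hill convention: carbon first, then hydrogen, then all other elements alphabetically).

Walk through each heavy atom and fill implicit hydrogens from standard valence (C 4, N 3, O 2, S 2, halogen 1):
  atom 1: O, bond orders sum to 2 (valence 2) → 0 H
  atom 2: C, bond orders sum to 4 (valence 4) → 0 H
  atom 3: N, bond orders sum to 1 (valence 3) → 2 H
  atom 4: C, bond orders sum to 3 (valence 4) → 1 H
  atom 5: C, bond orders sum to 2 (valence 4) → 2 H
  atom 6: C, bond orders sum to 2 (valence 4) → 2 H
  atom 7: C, bond orders sum to 2 (valence 4) → 2 H
  atom 8: C, bond orders sum to 2 (valence 4) → 2 H
  atom 9: C, bond orders sum to 1 (valence 4) → 3 H
  atom 10: C, bond orders sum to 3 (valence 4) → 1 H
  atom 11: C, bond orders sum to 4 (valence 4) → 0 H
  atom 12: N, bond orders sum to 1 (valence 3) → 2 H
  atom 13: O, bond orders sum to 2 (valence 2) → 0 H
  atom 14: C, bond orders sum to 2 (valence 4) → 2 H
  atom 15: C, bond orders sum to 2 (valence 4) → 2 H
  atom 16: C, bond orders sum to 4 (valence 4) → 0 H
  atom 17: O, bond orders sum to 2 (valence 2) → 0 H
  atom 18: O, bond orders sum to 2 (valence 2) → 0 H
  atom 19: C, bond orders sum to 1 (valence 4) → 3 H
Totals → C:13, H:24, N:2, O:4.

C13H24N2O4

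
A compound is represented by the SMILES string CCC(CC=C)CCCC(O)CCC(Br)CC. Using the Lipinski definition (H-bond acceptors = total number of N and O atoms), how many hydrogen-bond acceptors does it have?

N atoms: 0; O atoms: 1.
Lipinski HBA = 0 + 1 = 1.

1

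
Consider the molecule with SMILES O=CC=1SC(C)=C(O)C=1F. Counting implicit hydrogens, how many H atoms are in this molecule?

Walk through each heavy atom and fill implicit hydrogens from standard valence (C 4, N 3, O 2, S 2, halogen 1):
  atom 1: O, bond orders sum to 2 (valence 2) → 0 H
  atom 2: C, bond orders sum to 3 (valence 4) → 1 H
  atom 3: C, bond orders sum to 4 (valence 4) → 0 H
  atom 4: S, bond orders sum to 2 (valence 2) → 0 H
  atom 5: C, bond orders sum to 4 (valence 4) → 0 H
  atom 6: C, bond orders sum to 1 (valence 4) → 3 H
  atom 7: C, bond orders sum to 4 (valence 4) → 0 H
  atom 8: O, bond orders sum to 1 (valence 2) → 1 H
  atom 9: C, bond orders sum to 4 (valence 4) → 0 H
  atom 10: F (halogen, monovalent) → 0 H
Total hydrogens: 5.

5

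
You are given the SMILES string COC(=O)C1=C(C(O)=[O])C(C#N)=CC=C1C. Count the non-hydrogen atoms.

16

Every atom symbol written in the SMILES (organic subset) is one heavy atom; implicit H are not written.
Heavy atoms by element → C:11, N:1, O:4.
Total: 16.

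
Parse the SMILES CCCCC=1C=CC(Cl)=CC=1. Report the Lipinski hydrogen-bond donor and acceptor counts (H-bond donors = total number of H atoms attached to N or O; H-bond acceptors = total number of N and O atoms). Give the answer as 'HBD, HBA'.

Donors: find every N or O and count the H atoms it carries.
  (no N or O atoms present)
Lipinski HBD = 0.
Acceptors: N atoms = 0, O atoms = 0 → HBA = 0.

0, 0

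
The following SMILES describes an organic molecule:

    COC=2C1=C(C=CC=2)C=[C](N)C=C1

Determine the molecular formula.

Walk through each heavy atom and fill implicit hydrogens from standard valence (C 4, N 3, O 2, S 2, halogen 1):
  atom 1: C, bond orders sum to 1 (valence 4) → 3 H
  atom 2: O, bond orders sum to 2 (valence 2) → 0 H
  atom 3: C, bond orders sum to 4 (valence 4) → 0 H
  atom 4: C, bond orders sum to 4 (valence 4) → 0 H
  atom 5: C, bond orders sum to 4 (valence 4) → 0 H
  atom 6: C, bond orders sum to 3 (valence 4) → 1 H
  atom 7: C, bond orders sum to 3 (valence 4) → 1 H
  atom 8: C, bond orders sum to 3 (valence 4) → 1 H
  atom 9: C, bond orders sum to 3 (valence 4) → 1 H
  atom 10: C with explicit H count 0
  atom 11: N, bond orders sum to 1 (valence 3) → 2 H
  atom 12: C, bond orders sum to 3 (valence 4) → 1 H
  atom 13: C, bond orders sum to 3 (valence 4) → 1 H
Totals → C:11, H:11, N:1, O:1.

C11H11NO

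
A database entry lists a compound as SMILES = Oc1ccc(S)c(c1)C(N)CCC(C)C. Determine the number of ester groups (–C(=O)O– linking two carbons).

0

Scan the SMILES for the ester motif — none present.
Groups that are present: 1 hydroxyl, 1 primary amine, 1 thiol.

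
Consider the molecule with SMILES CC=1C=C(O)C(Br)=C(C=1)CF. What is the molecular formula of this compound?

C8H8BrFO

Walk through each heavy atom and fill implicit hydrogens from standard valence (C 4, N 3, O 2, S 2, halogen 1):
  atom 1: C, bond orders sum to 1 (valence 4) → 3 H
  atom 2: C, bond orders sum to 4 (valence 4) → 0 H
  atom 3: C, bond orders sum to 3 (valence 4) → 1 H
  atom 4: C, bond orders sum to 4 (valence 4) → 0 H
  atom 5: O, bond orders sum to 1 (valence 2) → 1 H
  atom 6: C, bond orders sum to 4 (valence 4) → 0 H
  atom 7: Br (halogen, monovalent) → 0 H
  atom 8: C, bond orders sum to 4 (valence 4) → 0 H
  atom 9: C, bond orders sum to 3 (valence 4) → 1 H
  atom 10: C, bond orders sum to 2 (valence 4) → 2 H
  atom 11: F (halogen, monovalent) → 0 H
Totals → C:8, H:8, Br:1, F:1, O:1.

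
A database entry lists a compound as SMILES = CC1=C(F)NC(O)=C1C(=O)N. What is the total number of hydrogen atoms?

Walk through each heavy atom and fill implicit hydrogens from standard valence (C 4, N 3, O 2, S 2, halogen 1):
  atom 1: C, bond orders sum to 1 (valence 4) → 3 H
  atom 2: C, bond orders sum to 4 (valence 4) → 0 H
  atom 3: C, bond orders sum to 4 (valence 4) → 0 H
  atom 4: F (halogen, monovalent) → 0 H
  atom 5: N, bond orders sum to 2 (valence 3) → 1 H
  atom 6: C, bond orders sum to 4 (valence 4) → 0 H
  atom 7: O, bond orders sum to 1 (valence 2) → 1 H
  atom 8: C, bond orders sum to 4 (valence 4) → 0 H
  atom 9: C, bond orders sum to 4 (valence 4) → 0 H
  atom 10: O, bond orders sum to 2 (valence 2) → 0 H
  atom 11: N, bond orders sum to 1 (valence 3) → 2 H
Total hydrogens: 7.

7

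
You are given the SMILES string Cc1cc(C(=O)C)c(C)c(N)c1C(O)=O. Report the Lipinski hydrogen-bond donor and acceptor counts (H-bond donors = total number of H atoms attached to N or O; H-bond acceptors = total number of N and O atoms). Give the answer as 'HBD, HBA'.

Donors: find every N or O and count the H atoms it carries.
  atom 6 (O): bond orders sum to 2 → 0 H
  atom 11 (N): bond orders sum to 1 → 2 H
  atom 14 (O): bond orders sum to 1 → 1 H
  atom 15 (O): bond orders sum to 2 → 0 H
Lipinski HBD = 3.
Acceptors: N atoms = 1, O atoms = 3 → HBA = 4.

3, 4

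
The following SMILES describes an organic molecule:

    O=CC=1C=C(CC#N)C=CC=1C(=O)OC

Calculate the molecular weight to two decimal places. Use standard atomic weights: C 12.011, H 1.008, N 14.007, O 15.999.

203.20 g/mol

First, the molecular formula is C11H9NO3 (counting implicit H from valence).
  C: 11 × 12.011 = 132.121
  H: 9 × 1.008 = 9.072
  N: 1 × 14.007 = 14.007
  O: 3 × 15.999 = 47.997
Sum: 11×12.011 + 9×1.008 + 1×14.007 + 3×15.999 = 203.197 → 203.20 g/mol.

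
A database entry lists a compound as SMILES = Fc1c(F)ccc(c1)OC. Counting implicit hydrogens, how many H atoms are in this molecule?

6

Walk through each heavy atom and fill implicit hydrogens from standard valence (C 4, N 3, O 2, S 2, halogen 1); for lowercase aromatic atoms, an aromatic c carries 1 H when it has two neighbours and 0 H with three, and aromatic n carries 0 H:
  atom 1: F (halogen, monovalent) → 0 H
  atom 2: aromatic c, 3 neighbours → 0 H
  atom 3: aromatic c, 3 neighbours → 0 H
  atom 4: F (halogen, monovalent) → 0 H
  atom 5: aromatic c, 2 neighbours → 1 H
  atom 6: aromatic c, 2 neighbours → 1 H
  atom 7: aromatic c, 3 neighbours → 0 H
  atom 8: aromatic c, 2 neighbours → 1 H
  atom 9: O, bond orders sum to 2 (valence 2) → 0 H
  atom 10: C, bond orders sum to 1 (valence 4) → 3 H
Total hydrogens: 6.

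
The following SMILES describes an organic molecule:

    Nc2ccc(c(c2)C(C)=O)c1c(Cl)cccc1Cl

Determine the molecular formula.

Walk through each heavy atom and fill implicit hydrogens from standard valence (C 4, N 3, O 2, S 2, halogen 1); for lowercase aromatic atoms, an aromatic c carries 1 H when it has two neighbours and 0 H with three, and aromatic n carries 0 H:
  atom 1: N, bond orders sum to 1 (valence 3) → 2 H
  atom 2: aromatic c, 3 neighbours → 0 H
  atom 3: aromatic c, 2 neighbours → 1 H
  atom 4: aromatic c, 2 neighbours → 1 H
  atom 5: aromatic c, 3 neighbours → 0 H
  atom 6: aromatic c, 3 neighbours → 0 H
  atom 7: aromatic c, 2 neighbours → 1 H
  atom 8: C, bond orders sum to 4 (valence 4) → 0 H
  atom 9: C, bond orders sum to 1 (valence 4) → 3 H
  atom 10: O, bond orders sum to 2 (valence 2) → 0 H
  atom 11: aromatic c, 3 neighbours → 0 H
  atom 12: aromatic c, 3 neighbours → 0 H
  atom 13: Cl (halogen, monovalent) → 0 H
  atom 14: aromatic c, 2 neighbours → 1 H
  atom 15: aromatic c, 2 neighbours → 1 H
  atom 16: aromatic c, 2 neighbours → 1 H
  atom 17: aromatic c, 3 neighbours → 0 H
  atom 18: Cl (halogen, monovalent) → 0 H
Totals → C:14, H:11, Cl:2, N:1, O:1.
In Hill order: C14H11Cl2NO.

C14H11Cl2NO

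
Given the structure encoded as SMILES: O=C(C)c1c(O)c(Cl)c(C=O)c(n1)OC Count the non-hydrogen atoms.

15

Every atom symbol written in the SMILES (organic subset) is one heavy atom; implicit H are not written.
Heavy atoms by element → C:9, Cl:1, N:1, O:4.
Total: 15.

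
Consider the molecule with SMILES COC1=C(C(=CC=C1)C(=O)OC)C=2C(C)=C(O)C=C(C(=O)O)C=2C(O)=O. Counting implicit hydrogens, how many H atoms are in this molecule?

Walk through each heavy atom and fill implicit hydrogens from standard valence (C 4, N 3, O 2, S 2, halogen 1):
  atom 1: C, bond orders sum to 1 (valence 4) → 3 H
  atom 2: O, bond orders sum to 2 (valence 2) → 0 H
  atom 3: C, bond orders sum to 4 (valence 4) → 0 H
  atom 4: C, bond orders sum to 4 (valence 4) → 0 H
  atom 5: C, bond orders sum to 4 (valence 4) → 0 H
  atom 6: C, bond orders sum to 3 (valence 4) → 1 H
  atom 7: C, bond orders sum to 3 (valence 4) → 1 H
  atom 8: C, bond orders sum to 3 (valence 4) → 1 H
  atom 9: C, bond orders sum to 4 (valence 4) → 0 H
  atom 10: O, bond orders sum to 2 (valence 2) → 0 H
  atom 11: O, bond orders sum to 2 (valence 2) → 0 H
  atom 12: C, bond orders sum to 1 (valence 4) → 3 H
  atom 13: C, bond orders sum to 4 (valence 4) → 0 H
  atom 14: C, bond orders sum to 4 (valence 4) → 0 H
  atom 15: C, bond orders sum to 1 (valence 4) → 3 H
  atom 16: C, bond orders sum to 4 (valence 4) → 0 H
  atom 17: O, bond orders sum to 1 (valence 2) → 1 H
  atom 18: C, bond orders sum to 3 (valence 4) → 1 H
  atom 19: C, bond orders sum to 4 (valence 4) → 0 H
  atom 20: C, bond orders sum to 4 (valence 4) → 0 H
  atom 21: O, bond orders sum to 2 (valence 2) → 0 H
  atom 22: O, bond orders sum to 1 (valence 2) → 1 H
  atom 23: C, bond orders sum to 4 (valence 4) → 0 H
  atom 24: C, bond orders sum to 4 (valence 4) → 0 H
  atom 25: O, bond orders sum to 1 (valence 2) → 1 H
  atom 26: O, bond orders sum to 2 (valence 2) → 0 H
Total hydrogens: 16.

16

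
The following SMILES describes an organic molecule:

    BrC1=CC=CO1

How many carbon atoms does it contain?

Count every carbon token in the SMILES (each C, including those in ring-closure positions and inside branches).
Carbon count: 4.

4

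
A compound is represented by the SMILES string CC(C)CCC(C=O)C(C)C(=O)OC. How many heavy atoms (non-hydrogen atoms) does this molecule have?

Every atom symbol written in the SMILES (organic subset) is one heavy atom; implicit H are not written.
Heavy atoms by element → C:11, O:3.
Total: 14.

14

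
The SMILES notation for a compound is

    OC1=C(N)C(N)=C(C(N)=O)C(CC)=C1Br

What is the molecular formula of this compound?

Walk through each heavy atom and fill implicit hydrogens from standard valence (C 4, N 3, O 2, S 2, halogen 1):
  atom 1: O, bond orders sum to 1 (valence 2) → 1 H
  atom 2: C, bond orders sum to 4 (valence 4) → 0 H
  atom 3: C, bond orders sum to 4 (valence 4) → 0 H
  atom 4: N, bond orders sum to 1 (valence 3) → 2 H
  atom 5: C, bond orders sum to 4 (valence 4) → 0 H
  atom 6: N, bond orders sum to 1 (valence 3) → 2 H
  atom 7: C, bond orders sum to 4 (valence 4) → 0 H
  atom 8: C, bond orders sum to 4 (valence 4) → 0 H
  atom 9: N, bond orders sum to 1 (valence 3) → 2 H
  atom 10: O, bond orders sum to 2 (valence 2) → 0 H
  atom 11: C, bond orders sum to 4 (valence 4) → 0 H
  atom 12: C, bond orders sum to 2 (valence 4) → 2 H
  atom 13: C, bond orders sum to 1 (valence 4) → 3 H
  atom 14: C, bond orders sum to 4 (valence 4) → 0 H
  atom 15: Br (halogen, monovalent) → 0 H
Totals → C:9, H:12, Br:1, N:3, O:2.
In Hill order: C9H12BrN3O2.

C9H12BrN3O2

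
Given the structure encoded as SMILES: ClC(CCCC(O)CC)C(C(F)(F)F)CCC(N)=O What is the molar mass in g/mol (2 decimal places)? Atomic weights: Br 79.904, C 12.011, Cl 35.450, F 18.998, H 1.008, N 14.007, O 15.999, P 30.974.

First, the molecular formula is C12H21ClF3NO2 (counting implicit H from valence).
  C: 12 × 12.011 = 144.132
  Cl: 1 × 35.450 = 35.450
  F: 3 × 18.998 = 56.994
  H: 21 × 1.008 = 21.168
  N: 1 × 14.007 = 14.007
  O: 2 × 15.999 = 31.998
Sum: 12×12.011 + 1×35.450 + 3×18.998 + 21×1.008 + 1×14.007 + 2×15.999 = 303.749 → 303.75 g/mol.

303.75 g/mol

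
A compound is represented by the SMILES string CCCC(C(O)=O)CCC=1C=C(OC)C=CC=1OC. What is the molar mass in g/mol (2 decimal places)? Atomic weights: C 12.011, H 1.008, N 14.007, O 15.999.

First, the molecular formula is C15H22O4 (counting implicit H from valence).
  C: 15 × 12.011 = 180.165
  H: 22 × 1.008 = 22.176
  O: 4 × 15.999 = 63.996
Sum: 15×12.011 + 22×1.008 + 4×15.999 = 266.337 → 266.34 g/mol.

266.34 g/mol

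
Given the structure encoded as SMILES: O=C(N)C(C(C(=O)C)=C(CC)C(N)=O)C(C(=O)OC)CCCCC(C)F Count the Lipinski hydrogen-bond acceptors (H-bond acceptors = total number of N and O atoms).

7

N atoms: 2; O atoms: 5.
Lipinski HBA = 2 + 5 = 7.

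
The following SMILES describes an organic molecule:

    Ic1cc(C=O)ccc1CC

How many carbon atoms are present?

Count every carbon token in the SMILES (each C, including those in ring-closure positions and inside branches).
Carbon count: 9.

9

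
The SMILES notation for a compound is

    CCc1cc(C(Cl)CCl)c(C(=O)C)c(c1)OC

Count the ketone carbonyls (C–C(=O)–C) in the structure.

The ketone motif appears at heavy-atom position 11 in the SMILES.
Other groups present: 1 ether.
Ketone count: 1.

1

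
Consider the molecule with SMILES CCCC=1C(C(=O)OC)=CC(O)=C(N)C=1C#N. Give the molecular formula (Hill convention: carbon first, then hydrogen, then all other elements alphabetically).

Walk through each heavy atom and fill implicit hydrogens from standard valence (C 4, N 3, O 2, S 2, halogen 1):
  atom 1: C, bond orders sum to 1 (valence 4) → 3 H
  atom 2: C, bond orders sum to 2 (valence 4) → 2 H
  atom 3: C, bond orders sum to 2 (valence 4) → 2 H
  atom 4: C, bond orders sum to 4 (valence 4) → 0 H
  atom 5: C, bond orders sum to 4 (valence 4) → 0 H
  atom 6: C, bond orders sum to 4 (valence 4) → 0 H
  atom 7: O, bond orders sum to 2 (valence 2) → 0 H
  atom 8: O, bond orders sum to 2 (valence 2) → 0 H
  atom 9: C, bond orders sum to 1 (valence 4) → 3 H
  atom 10: C, bond orders sum to 3 (valence 4) → 1 H
  atom 11: C, bond orders sum to 4 (valence 4) → 0 H
  atom 12: O, bond orders sum to 1 (valence 2) → 1 H
  atom 13: C, bond orders sum to 4 (valence 4) → 0 H
  atom 14: N, bond orders sum to 1 (valence 3) → 2 H
  atom 15: C, bond orders sum to 4 (valence 4) → 0 H
  atom 16: C, bond orders sum to 4 (valence 4) → 0 H
  atom 17: N, bond orders sum to 3 (valence 3) → 0 H
Totals → C:12, H:14, N:2, O:3.

C12H14N2O3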